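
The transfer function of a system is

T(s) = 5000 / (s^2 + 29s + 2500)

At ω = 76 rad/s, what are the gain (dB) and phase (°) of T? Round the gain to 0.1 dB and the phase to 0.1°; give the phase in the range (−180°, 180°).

At s = jω = j76:
quadratic: (j76)² + 29·j76 + 2500 = -3276 + j2204 → |·| ≈ 3948.4, ∠ ≈ 146.07°
|T| = 5000 / 3948.4 ≈ 1.2663
Gain = 20 log₁₀(1.2663) ≈ 2.05 dB
∠T = 0.00° − 146.07° = -146.07°

2.1 dB, -146.1°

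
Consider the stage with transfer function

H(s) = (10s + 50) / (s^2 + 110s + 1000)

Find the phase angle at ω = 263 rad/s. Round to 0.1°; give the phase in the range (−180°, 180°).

-68.1°

Substitute s = j263:
Numerator: 10(j263) + 50 = 50 + j2630
Denominator: (j263)^2 + 110(j263) + 1000 = -68169 + j28930
|N| = √(50² + 2630²) ≈ 2630.5, ∠N ≈ 88.91°
|D| = √(68169² + 28930²) ≈ 74054, ∠D ≈ 157.00°
∠H = 88.91° − 157.00° = -68.09°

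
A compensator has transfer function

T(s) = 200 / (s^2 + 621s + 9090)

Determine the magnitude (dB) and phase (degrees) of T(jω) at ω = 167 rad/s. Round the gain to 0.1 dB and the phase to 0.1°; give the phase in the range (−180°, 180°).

-54.4 dB, -100.3°

Substitute s = j167:
Numerator: 200 = 200 + j0
Denominator: (j167)^2 + 621(j167) + 9090 = -18799 + j103707
|N| = √(200² + 0²) ≈ 200, ∠N ≈ 0.00°
|D| = √(18799² + 103707²) ≈ 1.054e+05, ∠D ≈ 100.27°
|T| = 200 / 1.054e+05 ≈ 0.0018975
Gain = 20 log₁₀(0.0018975) ≈ -54.44 dB
∠T = 0.00° − 100.27° = -100.27°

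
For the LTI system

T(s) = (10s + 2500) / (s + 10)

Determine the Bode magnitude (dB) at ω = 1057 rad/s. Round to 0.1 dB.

Substitute s = j1057:
Numerator: 10(j1057) + 2500 = 2500 + j10570
Denominator: (j1057) + 10 = 10 + j1057
|N| = √(2500² + 10570²) ≈ 10862, ∠N ≈ 76.69°
|D| = √(10² + 1057²) ≈ 1057, ∠D ≈ 89.46°
|T| = 10862 / 1057 ≈ 10.276
Gain = 20 log₁₀(10.276) ≈ 20.24 dB

20.2 dB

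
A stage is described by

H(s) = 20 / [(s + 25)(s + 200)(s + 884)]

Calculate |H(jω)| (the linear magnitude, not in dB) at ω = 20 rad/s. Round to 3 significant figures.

3.51e-06

At s = jω = j20:
pole (s+25): 25 + j20 → |·| = √(25²+20²) = √1025 ≈ 32.016, ∠ = arctan(20/25) ≈ 38.66°
pole (s+200): 200 + j20 → |·| = √(200²+20²) = √40400 ≈ 201, ∠ = arctan(20/200) ≈ 5.71°
pole (s+884): 884 + j20 → |·| = √(884²+20²) = √781856 ≈ 884.23, ∠ = arctan(20/884) ≈ 1.30°
|H| = 20 / 5.6902e+06 ≈ 3.5148e-06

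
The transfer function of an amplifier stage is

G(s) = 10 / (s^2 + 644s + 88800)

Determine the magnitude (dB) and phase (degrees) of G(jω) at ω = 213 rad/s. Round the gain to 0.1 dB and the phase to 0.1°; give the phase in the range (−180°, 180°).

Substitute s = j213:
Numerator: 10 = 10 + j0
Denominator: (j213)^2 + 644(j213) + 88800 = 43431 + j137172
|N| = √(10² + 0²) ≈ 10, ∠N ≈ 0.00°
|D| = √(43431² + 137172²) ≈ 1.4388e+05, ∠D ≈ 72.43°
|G| = 10 / 1.4388e+05 ≈ 6.9502e-05
Gain = 20 log₁₀(6.9502e-05) ≈ -83.16 dB
∠G = 0.00° − 72.43° = -72.43°

-83.2 dB, -72.4°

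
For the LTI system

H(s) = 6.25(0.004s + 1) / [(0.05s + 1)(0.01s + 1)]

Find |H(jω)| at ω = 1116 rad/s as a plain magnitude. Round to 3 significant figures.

At ω = 1116 rad/s:
zero (1 + j1116·0.004) = 1 + j4.464 → |·| ≈ 4.5746, ∠ ≈ 77.37°
pole (1 + j1116·0.05) = 1 + j55.8 → |·| ≈ 55.809, ∠ ≈ 88.97°
pole (1 + j1116·0.01) = 1 + j11.16 → |·| ≈ 11.205, ∠ ≈ 84.88°
|H| = 6.25 · 4.5746 / (55.809 · 11.205) ≈ 0.045721

0.0457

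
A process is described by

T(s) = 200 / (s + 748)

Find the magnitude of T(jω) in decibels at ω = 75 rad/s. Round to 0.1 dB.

-11.5 dB

At s = jω = j75:
pole (s+748): 748 + j75 → |·| = √(748²+75²) = √565129 ≈ 751.75, ∠ = arctan(75/748) ≈ 5.73°
|T| = 200 / 751.75 ≈ 0.26605
Gain = 20 log₁₀(0.26605) ≈ -11.50 dB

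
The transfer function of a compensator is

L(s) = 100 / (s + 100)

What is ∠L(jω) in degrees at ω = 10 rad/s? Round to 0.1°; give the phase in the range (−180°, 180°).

Substitute s = j10:
Numerator: 100 = 100 + j0
Denominator: (j10) + 100 = 100 + j10
|N| = √(100² + 0²) ≈ 100, ∠N ≈ 0.00°
|D| = √(100² + 10²) ≈ 100.5, ∠D ≈ 5.71°
∠L = 0.00° − 5.71° = -5.71°

-5.7°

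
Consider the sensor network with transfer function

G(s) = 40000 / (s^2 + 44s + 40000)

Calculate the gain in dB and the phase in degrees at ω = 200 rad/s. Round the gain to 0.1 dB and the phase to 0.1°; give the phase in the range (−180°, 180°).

13.2 dB, -90.0°

At s = jω = j200:
quadratic: (j200)² + 44·j200 + 40000 = 0 + j8800 → |·| ≈ 8800, ∠ ≈ 90.00°
|G| = 40000 / 8800 ≈ 4.5455
Gain = 20 log₁₀(4.5455) ≈ 13.15 dB
∠G = 0.00° − 90.00° = -90.00°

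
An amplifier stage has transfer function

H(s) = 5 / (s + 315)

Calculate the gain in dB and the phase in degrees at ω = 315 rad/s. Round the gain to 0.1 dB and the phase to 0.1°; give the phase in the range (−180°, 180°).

-39.0 dB, -45.0°

At s = jω = j315:
pole (s+315): 315 + j315 → |·| = √(315²+315²) = √198450 ≈ 445.48, ∠ = arctan(315/315) ≈ 45.00°
|H| = 5 / 445.48 ≈ 0.011224
Gain = 20 log₁₀(0.011224) ≈ -39.00 dB
∠H = 0.00° − 45.00° = -45.00°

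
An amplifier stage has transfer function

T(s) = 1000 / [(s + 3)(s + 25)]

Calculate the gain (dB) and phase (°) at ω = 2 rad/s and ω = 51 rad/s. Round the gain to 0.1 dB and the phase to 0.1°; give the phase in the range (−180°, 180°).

ω = 2: 20.9 dB, -38.3°; ω = 51: -9.3 dB, -150.5°

At s = jω = j2:
pole (s+3): 3 + j2 → |·| = √(3²+2²) = √13 ≈ 3.6056, ∠ = arctan(2/3) ≈ 33.69°
pole (s+25): 25 + j2 → |·| = √(25²+2²) = √629 ≈ 25.08, ∠ = arctan(2/25) ≈ 4.57°
|T| = 1000 / 90.428 ≈ 11.059
Gain = 20 log₁₀(11.059) ≈ 20.87 dB
∠T = 0.00° − 38.26° = -38.26°

At s = jω = j51:
pole (s+3): 3 + j51 → |·| = √(3²+51²) = √2610 ≈ 51.088, ∠ = arctan(51/3) ≈ 86.63°
pole (s+25): 25 + j51 → |·| = √(25²+51²) = √3226 ≈ 56.798, ∠ = arctan(51/25) ≈ 63.89°
|T| = 1000 / 2901.7 ≈ 0.34463
Gain = 20 log₁₀(0.34463) ≈ -9.25 dB
∠T = 0.00° − 150.52° = -150.52°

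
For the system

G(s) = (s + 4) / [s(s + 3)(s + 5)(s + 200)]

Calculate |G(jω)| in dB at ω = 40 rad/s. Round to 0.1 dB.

-110.3 dB

At s = jω = j40:
zero (s+4): 4 + j40 → |·| = √(4²+40²) = √1616 ≈ 40.2, ∠ = arctan(40/4) ≈ 84.29°
pole (s+3): 3 + j40 → |·| = √(3²+40²) = √1609 ≈ 40.112, ∠ = arctan(40/3) ≈ 85.71°
pole (s+5): 5 + j40 → |·| = √(5²+40²) = √1625 ≈ 40.311, ∠ = arctan(40/5) ≈ 82.87°
pole (s+200): 200 + j40 → |·| = √(200²+40²) = √41600 ≈ 203.96, ∠ = arctan(40/200) ≈ 11.31°
pole at origin: |s| = 40, ∠ = 90.00° (in denominator)
|G| = 1 · 40.2 / 1.3192e+07 ≈ 3.0473e-06
Gain = 20 log₁₀(3.0473e-06) ≈ -110.32 dB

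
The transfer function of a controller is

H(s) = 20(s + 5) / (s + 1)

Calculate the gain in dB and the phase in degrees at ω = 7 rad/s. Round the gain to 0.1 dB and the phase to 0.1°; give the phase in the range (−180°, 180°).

At s = jω = j7:
zero (s+5): 5 + j7 → |·| = √(5²+7²) = √74 ≈ 8.6023, ∠ = arctan(7/5) ≈ 54.46°
pole (s+1): 1 + j7 → |·| = √(1²+7²) = √50 ≈ 7.0711, ∠ = arctan(7/1) ≈ 81.87°
|H| = 20 · 8.6023 / 7.0711 ≈ 24.331
Gain = 20 log₁₀(24.331) ≈ 27.72 dB
∠H = 54.46° − 81.87° = -27.41°

27.7 dB, -27.4°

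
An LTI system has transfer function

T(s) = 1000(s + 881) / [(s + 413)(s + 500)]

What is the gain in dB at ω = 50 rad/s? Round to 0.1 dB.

12.5 dB

At s = jω = j50:
zero (s+881): 881 + j50 → |·| = √(881²+50²) = √778661 ≈ 882.42, ∠ = arctan(50/881) ≈ 3.25°
pole (s+413): 413 + j50 → |·| = √(413²+50²) = √173069 ≈ 416.02, ∠ = arctan(50/413) ≈ 6.90°
pole (s+500): 500 + j50 → |·| = √(500²+50²) = √252500 ≈ 502.49, ∠ = arctan(50/500) ≈ 5.71°
|T| = 1000 · 882.42 / 2.0905e+05 ≈ 4.2211
Gain = 20 log₁₀(4.2211) ≈ 12.51 dB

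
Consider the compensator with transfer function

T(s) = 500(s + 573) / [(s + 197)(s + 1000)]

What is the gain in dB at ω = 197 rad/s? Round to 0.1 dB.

At s = jω = j197:
zero (s+573): 573 + j197 → |·| = √(573²+197²) = √367138 ≈ 605.92, ∠ = arctan(197/573) ≈ 18.97°
pole (s+197): 197 + j197 → |·| = √(197²+197²) = √77618 ≈ 278.6, ∠ = arctan(197/197) ≈ 45.00°
pole (s+1000): 1000 + j197 → |·| = √(1000²+197²) = √1038809 ≈ 1019.2, ∠ = arctan(197/1000) ≈ 11.14°
|T| = 500 · 605.92 / 2.8395e+05 ≈ 1.0669
Gain = 20 log₁₀(1.0669) ≈ 0.56 dB

0.6 dB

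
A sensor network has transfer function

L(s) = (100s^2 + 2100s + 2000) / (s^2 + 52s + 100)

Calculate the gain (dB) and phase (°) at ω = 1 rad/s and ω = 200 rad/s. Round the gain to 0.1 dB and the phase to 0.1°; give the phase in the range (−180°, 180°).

Substitute s = j1:
Numerator: 100(j1)^2 + 2100(j1) + 2000 = 1900 + j2100
Denominator: (j1)^2 + 52(j1) + 100 = 99 + j52
|N| = √(1900² + 2100²) ≈ 2832, ∠N ≈ 47.86°
|D| = √(99² + 52²) ≈ 111.83, ∠D ≈ 27.71°
|L| = 2832 / 111.83 ≈ 25.324
Gain = 20 log₁₀(25.324) ≈ 28.07 dB
∠L = 47.86° − 27.71° = 20.15°

Substitute s = j200:
Numerator: 100(j200)^2 + 2100(j200) + 2000 = -3998000 + j420000
Denominator: (j200)^2 + 52(j200) + 100 = -39900 + j10400
|N| = √(3998000² + 420000²) ≈ 4.02e+06, ∠N ≈ 174.00°
|D| = √(39900² + 10400²) ≈ 41233, ∠D ≈ 165.39°
|L| = 4.02e+06 / 41233 ≈ 97.495
Gain = 20 log₁₀(97.495) ≈ 39.78 dB
∠L = 174.00° − 165.39° = 8.61°

ω = 1: 28.1 dB, 20.2°; ω = 200: 39.8 dB, 8.6°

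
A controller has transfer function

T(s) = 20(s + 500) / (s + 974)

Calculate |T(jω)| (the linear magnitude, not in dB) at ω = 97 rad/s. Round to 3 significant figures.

At s = jω = j97:
zero (s+500): 500 + j97 → |·| = √(500²+97²) = √259409 ≈ 509.32, ∠ = arctan(97/500) ≈ 10.98°
pole (s+974): 974 + j97 → |·| = √(974²+97²) = √958085 ≈ 978.82, ∠ = arctan(97/974) ≈ 5.69°
|T| = 20 · 509.32 / 978.82 ≈ 10.407

10.4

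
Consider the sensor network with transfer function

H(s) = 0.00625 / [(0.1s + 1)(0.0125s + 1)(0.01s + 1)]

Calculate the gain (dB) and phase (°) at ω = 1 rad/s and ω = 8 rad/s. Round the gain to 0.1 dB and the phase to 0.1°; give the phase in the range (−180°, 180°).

ω = 1: -44.1 dB, -7.0°; ω = 8: -46.3 dB, -48.9°

At ω = 1 rad/s:
pole (1 + j1·0.1) = 1 + j0.1 → |·| ≈ 1.005, ∠ ≈ 5.71°
pole (1 + j1·0.0125) = 1 + j0.0125 → |·| ≈ 1.0001, ∠ ≈ 0.72°
pole (1 + j1·0.01) = 1 + j0.01 → |·| ≈ 1, ∠ ≈ 0.57°
|H| = 0.00625 · 1 / (1.005 · 1.0001 · 1) ≈ 0.0062183
Gain = 20 log₁₀(0.0062183) ≈ -44.13 dB
∠H = (0°) − (5.71° + 0.72° + 0.57°) = -7.00°

At ω = 8 rad/s:
pole (1 + j8·0.1) = 1 + j0.8 → |·| ≈ 1.2806, ∠ ≈ 38.66°
pole (1 + j8·0.0125) = 1 + j0.1 → |·| ≈ 1.005, ∠ ≈ 5.71°
pole (1 + j8·0.01) = 1 + j0.08 → |·| ≈ 1.0032, ∠ ≈ 4.57°
|H| = 0.00625 · 1 / (1.2806 · 1.005 · 1.0032) ≈ 0.0048408
Gain = 20 log₁₀(0.0048408) ≈ -46.30 dB
∠H = (0°) − (38.66° + 5.71° + 4.57°) = -48.94°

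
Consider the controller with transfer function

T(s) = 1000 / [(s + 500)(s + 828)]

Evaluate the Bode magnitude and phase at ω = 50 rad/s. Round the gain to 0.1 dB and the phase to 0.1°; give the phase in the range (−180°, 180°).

-52.4 dB, -9.2°

At s = jω = j50:
pole (s+500): 500 + j50 → |·| = √(500²+50²) = √252500 ≈ 502.49, ∠ = arctan(50/500) ≈ 5.71°
pole (s+828): 828 + j50 → |·| = √(828²+50²) = √688084 ≈ 829.51, ∠ = arctan(50/828) ≈ 3.46°
|T| = 1000 / 4.1682e+05 ≈ 0.0023991
Gain = 20 log₁₀(0.0023991) ≈ -52.40 dB
∠T = 0.00° − 9.17° = -9.17°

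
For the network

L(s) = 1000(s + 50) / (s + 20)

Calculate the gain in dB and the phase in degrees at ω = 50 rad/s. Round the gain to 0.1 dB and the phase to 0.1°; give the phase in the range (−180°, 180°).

62.4 dB, -23.2°

At s = jω = j50:
zero (s+50): 50 + j50 → |·| = √(50²+50²) = √5000 ≈ 70.711, ∠ = arctan(50/50) ≈ 45.00°
pole (s+20): 20 + j50 → |·| = √(20²+50²) = √2900 ≈ 53.852, ∠ = arctan(50/20) ≈ 68.20°
|L| = 1000 · 70.711 / 53.852 ≈ 1313.1
Gain = 20 log₁₀(1313.1) ≈ 62.37 dB
∠L = 45.00° − 68.20° = -23.20°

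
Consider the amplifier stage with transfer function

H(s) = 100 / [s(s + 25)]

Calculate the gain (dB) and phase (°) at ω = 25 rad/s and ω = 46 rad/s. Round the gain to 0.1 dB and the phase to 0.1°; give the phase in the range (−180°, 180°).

ω = 25: -18.9 dB, -135.0°; ω = 46: -27.6 dB, -151.5°

At s = jω = j25:
pole (s+25): 25 + j25 → |·| = √(25²+25²) = √1250 ≈ 35.355, ∠ = arctan(25/25) ≈ 45.00°
pole at origin: |s| = 25, ∠ = 90.00° (in denominator)
|H| = 100 / 883.87 ≈ 0.11314
Gain = 20 log₁₀(0.11314) ≈ -18.93 dB
∠H = 0.00° − 135.00° = -135.00°

At s = jω = j46:
pole (s+25): 25 + j46 → |·| = √(25²+46²) = √2741 ≈ 52.355, ∠ = arctan(46/25) ≈ 61.48°
pole at origin: |s| = 46, ∠ = 90.00° (in denominator)
|H| = 100 / 2408.3 ≈ 0.041523
Gain = 20 log₁₀(0.041523) ≈ -27.63 dB
∠H = 0.00° − 151.48° = -151.48°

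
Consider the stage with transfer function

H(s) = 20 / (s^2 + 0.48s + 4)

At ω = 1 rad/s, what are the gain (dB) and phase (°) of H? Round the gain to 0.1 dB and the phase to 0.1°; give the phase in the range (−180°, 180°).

At s = jω = j1:
quadratic: (j1)² + 0.48·j1 + 4 = 3 + j0.48 → |·| ≈ 3.0382, ∠ ≈ 9.09°
|H| = 20 / 3.0382 ≈ 6.5828
Gain = 20 log₁₀(6.5828) ≈ 16.37 dB
∠H = 0.00° − 9.09° = -9.09°

16.4 dB, -9.1°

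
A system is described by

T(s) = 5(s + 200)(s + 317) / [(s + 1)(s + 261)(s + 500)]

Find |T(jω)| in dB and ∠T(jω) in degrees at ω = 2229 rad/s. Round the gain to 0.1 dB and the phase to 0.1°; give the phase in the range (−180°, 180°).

-53.1 dB, -83.9°

At s = jω = j2229:
zero (s+200): 200 + j2229 → |·| = √(200²+2229²) = √5008441 ≈ 2238, ∠ = arctan(2229/200) ≈ 84.87°
zero (s+317): 317 + j2229 → |·| = √(317²+2229²) = √5068930 ≈ 2251.4, ∠ = arctan(2229/317) ≈ 81.91°
pole (s+1): 1 + j2229 → |·| = √(1²+2229²) = √4968442 ≈ 2229, ∠ = arctan(2229/1) ≈ 89.97°
pole (s+261): 261 + j2229 → |·| = √(261²+2229²) = √5036562 ≈ 2244.2, ∠ = arctan(2229/261) ≈ 83.32°
pole (s+500): 500 + j2229 → |·| = √(500²+2229²) = √5218441 ≈ 2284.4, ∠ = arctan(2229/500) ≈ 77.36°
|T| = 5 · 5.0386e+06 / 1.1427e+10 ≈ 0.0022047
Gain = 20 log₁₀(0.0022047) ≈ -53.13 dB
∠T = 166.78° − 250.65° = -83.87°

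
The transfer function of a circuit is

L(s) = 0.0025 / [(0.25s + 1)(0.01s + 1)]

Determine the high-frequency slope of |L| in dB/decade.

Each pole contributes −20 dB/decade at high frequency; each zero contributes +20 dB/decade.
Net: 0 zero(s) − 2 pole(s) → -40 dB/decade.

-40 dB/decade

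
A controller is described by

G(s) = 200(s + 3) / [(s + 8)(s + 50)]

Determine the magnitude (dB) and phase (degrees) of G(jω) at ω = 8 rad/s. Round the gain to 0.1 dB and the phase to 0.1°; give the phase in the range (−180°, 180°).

9.5 dB, 15.4°

At s = jω = j8:
zero (s+3): 3 + j8 → |·| = √(3²+8²) = √73 ≈ 8.544, ∠ = arctan(8/3) ≈ 69.44°
pole (s+8): 8 + j8 → |·| = √(8²+8²) = √128 ≈ 11.314, ∠ = arctan(8/8) ≈ 45.00°
pole (s+50): 50 + j8 → |·| = √(50²+8²) = √2564 ≈ 50.636, ∠ = arctan(8/50) ≈ 9.09°
|G| = 200 · 8.544 / 572.9 ≈ 2.9827
Gain = 20 log₁₀(2.9827) ≈ 9.49 dB
∠G = 69.44° − 54.09° = 15.35°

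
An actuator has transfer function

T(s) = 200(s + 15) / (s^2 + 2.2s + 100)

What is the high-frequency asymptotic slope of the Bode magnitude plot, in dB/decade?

Each pole contributes −20 dB/decade at high frequency; each zero contributes +20 dB/decade.
Net: 1 zero(s) − 2 pole(s) → -20 dB/decade.

-20 dB/decade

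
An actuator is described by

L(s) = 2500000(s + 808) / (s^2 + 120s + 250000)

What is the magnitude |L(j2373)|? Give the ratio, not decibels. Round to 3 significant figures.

1.16e+03

At s = jω = j2373:
zero (s+808): 808 + j2373 → |·| = √(808²+2373²) = √6283993 ≈ 2506.8, ∠ = arctan(2373/808) ≈ 71.20°
quadratic: (j2373)² + 120·j2373 + 250000 = -5381129 + j284760 → |·| ≈ 5.3887e+06, ∠ ≈ 176.97°
|L| = 2500000 · 2506.8 / 5.3887e+06 ≈ 1163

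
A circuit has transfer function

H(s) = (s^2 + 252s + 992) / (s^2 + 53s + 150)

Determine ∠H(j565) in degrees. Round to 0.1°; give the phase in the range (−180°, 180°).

Substitute s = j565:
Numerator: (j565)^2 + 252(j565) + 992 = -318233 + j142380
Denominator: (j565)^2 + 53(j565) + 150 = -319075 + j29945
|N| = √(318233² + 142380²) ≈ 3.4863e+05, ∠N ≈ 155.90°
|D| = √(319075² + 29945²) ≈ 3.2048e+05, ∠D ≈ 174.64°
∠H = 155.90° − 174.64° = -18.74°

-18.7°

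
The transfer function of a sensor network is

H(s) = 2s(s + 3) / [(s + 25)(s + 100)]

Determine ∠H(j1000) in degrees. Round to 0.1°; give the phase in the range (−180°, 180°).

At s = jω = j1000:
zero (s+3): 3 + j1000 → |·| = √(3²+1000²) = √1000009 ≈ 1000, ∠ = arctan(1000/3) ≈ 89.83°
zero at origin: s = j1000 → |·| = 1000, ∠ = 90.00°
pole (s+25): 25 + j1000 → |·| = √(25²+1000²) = √1000625 ≈ 1000.3, ∠ = arctan(1000/25) ≈ 88.57°
pole (s+100): 100 + j1000 → |·| = √(100²+1000²) = √1010000 ≈ 1005, ∠ = arctan(1000/100) ≈ 84.29°
∠H = 179.83° − 172.86° = 6.97°

7.0°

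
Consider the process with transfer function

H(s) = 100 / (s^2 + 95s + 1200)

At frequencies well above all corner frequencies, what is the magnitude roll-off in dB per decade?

-40 dB/decade

Each pole contributes −20 dB/decade at high frequency; each zero contributes +20 dB/decade.
Net: 0 zero(s) − 2 pole(s) → -40 dB/decade.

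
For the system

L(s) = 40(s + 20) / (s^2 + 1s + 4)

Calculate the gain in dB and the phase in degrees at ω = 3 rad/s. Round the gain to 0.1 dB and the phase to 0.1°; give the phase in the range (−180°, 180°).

42.8 dB, -140.5°

At s = jω = j3:
zero (s+20): 20 + j3 → |·| = √(20²+3²) = √409 ≈ 20.224, ∠ = arctan(3/20) ≈ 8.53°
quadratic: (j3)² + 1·j3 + 4 = -5 + j3 → |·| ≈ 5.831, ∠ ≈ 149.04°
|L| = 40 · 20.224 / 5.831 ≈ 138.73
Gain = 20 log₁₀(138.73) ≈ 42.84 dB
∠L = 8.53° − 149.04° = -140.51°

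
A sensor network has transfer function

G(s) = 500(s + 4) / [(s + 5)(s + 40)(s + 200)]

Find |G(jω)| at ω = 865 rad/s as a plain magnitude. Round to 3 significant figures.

0.000650

At s = jω = j865:
zero (s+4): 4 + j865 → |·| = √(4²+865²) = √748241 ≈ 865.01, ∠ = arctan(865/4) ≈ 89.74°
pole (s+5): 5 + j865 → |·| = √(5²+865²) = √748250 ≈ 865.01, ∠ = arctan(865/5) ≈ 89.67°
pole (s+40): 40 + j865 → |·| = √(40²+865²) = √749825 ≈ 865.92, ∠ = arctan(865/40) ≈ 87.35°
pole (s+200): 200 + j865 → |·| = √(200²+865²) = √788225 ≈ 887.82, ∠ = arctan(865/200) ≈ 76.98°
|G| = 500 · 865.01 / 6.65e+08 ≈ 0.00065038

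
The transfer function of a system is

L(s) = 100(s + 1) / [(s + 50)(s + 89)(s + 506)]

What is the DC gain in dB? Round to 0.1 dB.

L(0) = 100·1 / (50·89·506) ≈ 4.4411e-05
20 log₁₀(4.4411e-05) ≈ -87.05 dB

-87.1 dB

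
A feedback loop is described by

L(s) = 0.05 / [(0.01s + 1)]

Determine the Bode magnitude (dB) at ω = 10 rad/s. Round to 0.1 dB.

At ω = 10 rad/s:
pole (1 + j10·0.01) = 1 + j0.1 → |·| ≈ 1.005, ∠ ≈ 5.71°
|L| = 0.05 · 1 / (1.005) ≈ 0.049751
Gain = 20 log₁₀(0.049751) ≈ -26.06 dB

-26.1 dB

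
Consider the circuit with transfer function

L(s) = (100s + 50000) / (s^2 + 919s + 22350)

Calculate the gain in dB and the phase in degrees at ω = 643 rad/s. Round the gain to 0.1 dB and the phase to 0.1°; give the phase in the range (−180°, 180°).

-18.8 dB, -71.4°

Substitute s = j643:
Numerator: 100(j643) + 50000 = 50000 + j64300
Denominator: (j643)^2 + 919(j643) + 22350 = -391099 + j590917
|N| = √(50000² + 64300²) ≈ 81452, ∠N ≈ 52.13°
|D| = √(391099² + 590917²) ≈ 7.0862e+05, ∠D ≈ 123.50°
|L| = 81452 / 7.0862e+05 ≈ 0.11494
Gain = 20 log₁₀(0.11494) ≈ -18.79 dB
∠L = 52.13° − 123.50° = -71.37°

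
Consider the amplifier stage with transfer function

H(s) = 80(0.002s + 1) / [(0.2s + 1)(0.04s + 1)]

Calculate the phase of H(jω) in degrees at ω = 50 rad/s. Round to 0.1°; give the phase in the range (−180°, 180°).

-142.0°

At ω = 50 rad/s:
zero (1 + j50·0.002) = 1 + j0.1 → |·| ≈ 1.005, ∠ ≈ 5.71°
pole (1 + j50·0.2) = 1 + j10 → |·| ≈ 10.05, ∠ ≈ 84.29°
pole (1 + j50·0.04) = 1 + j2 → |·| ≈ 2.2361, ∠ ≈ 63.43°
∠H = (5.71°) − (84.29° + 63.43°) = -142.01°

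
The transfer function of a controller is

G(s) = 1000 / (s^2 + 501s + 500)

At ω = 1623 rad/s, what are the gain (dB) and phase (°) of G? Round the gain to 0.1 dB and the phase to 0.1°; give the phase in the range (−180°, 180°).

Substitute s = j1623:
Numerator: 1000 = 1000 + j0
Denominator: (j1623)^2 + 501(j1623) + 500 = -2633629 + j813123
|N| = √(1000² + 0²) ≈ 1000, ∠N ≈ 0.00°
|D| = √(2633629² + 813123²) ≈ 2.7563e+06, ∠D ≈ 162.84°
|G| = 1000 / 2.7563e+06 ≈ 0.00036281
Gain = 20 log₁₀(0.00036281) ≈ -68.81 dB
∠G = 0.00° − 162.84° = -162.84°

-68.8 dB, -162.8°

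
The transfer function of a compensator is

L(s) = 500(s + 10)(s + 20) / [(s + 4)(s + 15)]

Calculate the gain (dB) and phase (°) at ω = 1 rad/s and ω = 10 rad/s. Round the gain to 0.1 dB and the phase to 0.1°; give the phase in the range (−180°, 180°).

At s = jω = j1:
zero (s+10): 10 + j1 → |·| = √(10²+1²) = √101 ≈ 10.05, ∠ = arctan(1/10) ≈ 5.71°
zero (s+20): 20 + j1 → |·| = √(20²+1²) = √401 ≈ 20.025, ∠ = arctan(1/20) ≈ 2.86°
pole (s+4): 4 + j1 → |·| = √(4²+1²) = √17 ≈ 4.1231, ∠ = arctan(1/4) ≈ 14.04°
pole (s+15): 15 + j1 → |·| = √(15²+1²) = √226 ≈ 15.033, ∠ = arctan(1/15) ≈ 3.81°
|L| = 500 · 201.25 / 61.983 ≈ 1623.4
Gain = 20 log₁₀(1623.4) ≈ 64.21 dB
∠L = 8.57° − 17.85° = -9.28°

At s = jω = j10:
zero (s+10): 10 + j10 → |·| = √(10²+10²) = √200 ≈ 14.142, ∠ = arctan(10/10) ≈ 45.00°
zero (s+20): 20 + j10 → |·| = √(20²+10²) = √500 ≈ 22.361, ∠ = arctan(10/20) ≈ 26.57°
pole (s+4): 4 + j10 → |·| = √(4²+10²) = √116 ≈ 10.77, ∠ = arctan(10/4) ≈ 68.20°
pole (s+15): 15 + j10 → |·| = √(15²+10²) = √325 ≈ 18.028, ∠ = arctan(10/15) ≈ 33.69°
|L| = 500 · 316.23 / 194.16 ≈ 814.35
Gain = 20 log₁₀(814.35) ≈ 58.22 dB
∠L = 71.57° − 101.89° = -30.32°

ω = 1: 64.2 dB, -9.3°; ω = 10: 58.2 dB, -30.3°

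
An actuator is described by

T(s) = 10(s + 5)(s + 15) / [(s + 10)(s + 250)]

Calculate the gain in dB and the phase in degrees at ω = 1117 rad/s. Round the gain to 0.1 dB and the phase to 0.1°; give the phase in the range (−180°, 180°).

19.8 dB, 12.1°

At s = jω = j1117:
zero (s+5): 5 + j1117 → |·| = √(5²+1117²) = √1247714 ≈ 1117, ∠ = arctan(1117/5) ≈ 89.74°
zero (s+15): 15 + j1117 → |·| = √(15²+1117²) = √1247914 ≈ 1117.1, ∠ = arctan(1117/15) ≈ 89.23°
pole (s+10): 10 + j1117 → |·| = √(10²+1117²) = √1247789 ≈ 1117, ∠ = arctan(1117/10) ≈ 89.49°
pole (s+250): 250 + j1117 → |·| = √(250²+1117²) = √1310189 ≈ 1144.6, ∠ = arctan(1117/250) ≈ 77.38°
|T| = 10 · 1.2478e+06 / 1.2785e+06 ≈ 9.7599
Gain = 20 log₁₀(9.7599) ≈ 19.79 dB
∠T = 178.97° − 166.87° = 12.10°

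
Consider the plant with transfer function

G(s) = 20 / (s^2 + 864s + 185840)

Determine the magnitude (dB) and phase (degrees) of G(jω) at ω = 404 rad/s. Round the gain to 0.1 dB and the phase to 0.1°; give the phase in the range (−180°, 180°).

-84.9 dB, -86.3°

Substitute s = j404:
Numerator: 20 = 20 + j0
Denominator: (j404)^2 + 864(j404) + 185840 = 22624 + j349056
|N| = √(20² + 0²) ≈ 20, ∠N ≈ 0.00°
|D| = √(22624² + 349056²) ≈ 3.4979e+05, ∠D ≈ 86.29°
|G| = 20 / 3.4979e+05 ≈ 5.7177e-05
Gain = 20 log₁₀(5.7177e-05) ≈ -84.86 dB
∠G = 0.00° − 86.29° = -86.29°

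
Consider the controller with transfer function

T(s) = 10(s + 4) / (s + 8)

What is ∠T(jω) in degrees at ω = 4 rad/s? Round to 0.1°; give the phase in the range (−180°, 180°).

18.4°

At s = jω = j4:
zero (s+4): 4 + j4 → |·| = √(4²+4²) = √32 ≈ 5.6569, ∠ = arctan(4/4) ≈ 45.00°
pole (s+8): 8 + j4 → |·| = √(8²+4²) = √80 ≈ 8.9443, ∠ = arctan(4/8) ≈ 26.57°
∠T = 45.00° − 26.57° = 18.43°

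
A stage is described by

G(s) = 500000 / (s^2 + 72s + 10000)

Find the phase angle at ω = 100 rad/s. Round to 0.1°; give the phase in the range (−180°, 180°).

At s = jω = j100:
quadratic: (j100)² + 72·j100 + 10000 = 0 + j7200 → |·| ≈ 7200, ∠ ≈ 90.00°
∠G = 0.00° − 90.00° = -90.00°

-90.0°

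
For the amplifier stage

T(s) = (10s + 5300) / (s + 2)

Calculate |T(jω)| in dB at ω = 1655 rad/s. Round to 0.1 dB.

20.4 dB

Substitute s = j1655:
Numerator: 10(j1655) + 5300 = 5300 + j16550
Denominator: (j1655) + 2 = 2 + j1655
|N| = √(5300² + 16550²) ≈ 17378, ∠N ≈ 72.24°
|D| = √(2² + 1655²) ≈ 1655, ∠D ≈ 89.93°
|T| = 17378 / 1655 ≈ 10.5
Gain = 20 log₁₀(10.5) ≈ 20.42 dB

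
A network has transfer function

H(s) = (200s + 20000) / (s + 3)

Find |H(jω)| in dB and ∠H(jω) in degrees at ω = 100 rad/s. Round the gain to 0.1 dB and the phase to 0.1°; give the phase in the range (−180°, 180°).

49.0 dB, -43.3°

Substitute s = j100:
Numerator: 200(j100) + 20000 = 20000 + j20000
Denominator: (j100) + 3 = 3 + j100
|N| = √(20000² + 20000²) ≈ 28284, ∠N ≈ 45.00°
|D| = √(3² + 100²) ≈ 100.04, ∠D ≈ 88.28°
|H| = 28284 / 100.04 ≈ 282.73
Gain = 20 log₁₀(282.73) ≈ 49.03 dB
∠H = 45.00° − 88.28° = -43.28°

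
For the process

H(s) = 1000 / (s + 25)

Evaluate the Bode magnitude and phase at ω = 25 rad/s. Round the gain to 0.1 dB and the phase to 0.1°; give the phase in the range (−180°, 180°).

29.0 dB, -45.0°

At s = jω = j25:
pole (s+25): 25 + j25 → |·| = √(25²+25²) = √1250 ≈ 35.355, ∠ = arctan(25/25) ≈ 45.00°
|H| = 1000 / 35.355 ≈ 28.285
Gain = 20 log₁₀(28.285) ≈ 29.03 dB
∠H = 0.00° − 45.00° = -45.00°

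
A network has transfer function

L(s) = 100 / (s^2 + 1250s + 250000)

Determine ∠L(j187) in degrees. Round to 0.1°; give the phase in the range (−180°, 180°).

-47.4°

Substitute s = j187:
Numerator: 100 = 100 + j0
Denominator: (j187)^2 + 1250(j187) + 250000 = 215031 + j233750
|N| = √(100² + 0²) ≈ 100, ∠N ≈ 0.00°
|D| = √(215031² + 233750²) ≈ 3.1761e+05, ∠D ≈ 47.39°
∠L = 0.00° − 47.39° = -47.39°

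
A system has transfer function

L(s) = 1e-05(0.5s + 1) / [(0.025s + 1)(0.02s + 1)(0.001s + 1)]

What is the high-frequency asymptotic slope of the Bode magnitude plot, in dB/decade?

Each pole contributes −20 dB/decade at high frequency; each zero contributes +20 dB/decade.
Net: 1 zero(s) − 3 pole(s) → -40 dB/decade.

-40 dB/decade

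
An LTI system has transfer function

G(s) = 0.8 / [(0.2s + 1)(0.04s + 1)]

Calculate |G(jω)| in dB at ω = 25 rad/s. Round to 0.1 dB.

-19.1 dB

At ω = 25 rad/s:
pole (1 + j25·0.2) = 1 + j5 → |·| ≈ 5.099, ∠ ≈ 78.69°
pole (1 + j25·0.04) = 1 + j1 → |·| ≈ 1.4142, ∠ ≈ 45.00°
|G| = 0.8 · 1 / (5.099 · 1.4142) ≈ 0.11094
Gain = 20 log₁₀(0.11094) ≈ -19.10 dB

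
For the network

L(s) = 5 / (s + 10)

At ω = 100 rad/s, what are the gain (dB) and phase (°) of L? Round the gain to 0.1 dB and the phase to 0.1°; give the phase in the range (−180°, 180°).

At s = jω = j100:
pole (s+10): 10 + j100 → |·| = √(10²+100²) = √10100 ≈ 100.5, ∠ = arctan(100/10) ≈ 84.29°
|L| = 5 / 100.5 ≈ 0.049751
Gain = 20 log₁₀(0.049751) ≈ -26.06 dB
∠L = 0.00° − 84.29° = -84.29°

-26.1 dB, -84.3°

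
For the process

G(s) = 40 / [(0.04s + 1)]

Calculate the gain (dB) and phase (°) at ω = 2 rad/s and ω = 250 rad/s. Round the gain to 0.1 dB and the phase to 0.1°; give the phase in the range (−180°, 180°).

ω = 2: 32.0 dB, -4.6°; ω = 250: 12.0 dB, -84.3°

At ω = 2 rad/s:
pole (1 + j2·0.04) = 1 + j0.08 → |·| ≈ 1.0032, ∠ ≈ 4.57°
|G| = 40 · 1 / (1.0032) ≈ 39.872
Gain = 20 log₁₀(39.872) ≈ 32.01 dB
∠G = (0°) − (4.57°) = -4.57°

At ω = 250 rad/s:
pole (1 + j250·0.04) = 1 + j10 → |·| ≈ 10.05, ∠ ≈ 84.29°
|G| = 40 · 1 / (10.05) ≈ 3.9801
Gain = 20 log₁₀(3.9801) ≈ 12.00 dB
∠G = (0°) − (84.29°) = -84.29°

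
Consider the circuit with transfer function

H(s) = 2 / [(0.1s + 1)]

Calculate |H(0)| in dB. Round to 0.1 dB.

H(0) = 2 · 1 / 1 = 2
20 log₁₀(2) ≈ 6.02 dB

6.0 dB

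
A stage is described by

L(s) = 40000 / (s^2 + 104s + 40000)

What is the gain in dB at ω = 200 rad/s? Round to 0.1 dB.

At s = jω = j200:
quadratic: (j200)² + 104·j200 + 40000 = 0 + j20800 → |·| ≈ 20800, ∠ ≈ 90.00°
|L| = 40000 / 20800 ≈ 1.9231
Gain = 20 log₁₀(1.9231) ≈ 5.68 dB

5.7 dB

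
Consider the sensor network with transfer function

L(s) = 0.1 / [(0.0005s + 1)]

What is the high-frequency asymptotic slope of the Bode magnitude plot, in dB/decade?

-20 dB/decade

Each pole contributes −20 dB/decade at high frequency; each zero contributes +20 dB/decade.
Net: 0 zero(s) − 1 pole(s) → -20 dB/decade.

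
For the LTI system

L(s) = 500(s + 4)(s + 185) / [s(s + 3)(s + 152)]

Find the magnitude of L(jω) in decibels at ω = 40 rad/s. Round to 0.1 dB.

At s = jω = j40:
zero (s+4): 4 + j40 → |·| = √(4²+40²) = √1616 ≈ 40.2, ∠ = arctan(40/4) ≈ 84.29°
zero (s+185): 185 + j40 → |·| = √(185²+40²) = √35825 ≈ 189.27, ∠ = arctan(40/185) ≈ 12.20°
pole (s+3): 3 + j40 → |·| = √(3²+40²) = √1609 ≈ 40.112, ∠ = arctan(40/3) ≈ 85.71°
pole (s+152): 152 + j40 → |·| = √(152²+40²) = √24704 ≈ 157.18, ∠ = arctan(40/152) ≈ 14.74°
pole at origin: |s| = 40, ∠ = 90.00° (in denominator)
|L| = 500 · 7608.7 / 2.5219e+05 ≈ 15.085
Gain = 20 log₁₀(15.085) ≈ 23.57 dB

23.6 dB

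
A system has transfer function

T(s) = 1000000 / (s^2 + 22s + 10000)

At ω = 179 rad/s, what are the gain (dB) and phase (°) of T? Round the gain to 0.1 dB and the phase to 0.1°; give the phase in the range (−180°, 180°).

33.0 dB, -169.9°

At s = jω = j179:
quadratic: (j179)² + 22·j179 + 10000 = -22041 + j3938 → |·| ≈ 22390, ∠ ≈ 169.87°
|T| = 1000000 / 22390 ≈ 44.663
Gain = 20 log₁₀(44.663) ≈ 33.00 dB
∠T = 0.00° − 169.87° = -169.87°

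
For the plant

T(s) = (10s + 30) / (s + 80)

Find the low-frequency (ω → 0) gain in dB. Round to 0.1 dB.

-8.5 dB

T(0) = 30 / 80 = 0.375
20 log₁₀(0.375) ≈ -8.52 dB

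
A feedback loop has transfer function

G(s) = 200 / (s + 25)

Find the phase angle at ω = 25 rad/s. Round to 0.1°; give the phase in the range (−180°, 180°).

-45.0°

Substitute s = j25:
Numerator: 200 = 200 + j0
Denominator: (j25) + 25 = 25 + j25
|N| = √(200² + 0²) ≈ 200, ∠N ≈ 0.00°
|D| = √(25² + 25²) ≈ 35.355, ∠D ≈ 45.00°
∠G = 0.00° − 45.00° = -45.00°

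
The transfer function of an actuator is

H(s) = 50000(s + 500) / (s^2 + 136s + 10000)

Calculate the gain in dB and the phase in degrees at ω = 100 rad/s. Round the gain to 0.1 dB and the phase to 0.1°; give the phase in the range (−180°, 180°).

At s = jω = j100:
zero (s+500): 500 + j100 → |·| = √(500²+100²) = √260000 ≈ 509.9, ∠ = arctan(100/500) ≈ 11.31°
quadratic: (j100)² + 136·j100 + 10000 = 0 + j13600 → |·| ≈ 13600, ∠ ≈ 90.00°
|H| = 50000 · 509.9 / 13600 ≈ 1874.6
Gain = 20 log₁₀(1874.6) ≈ 65.46 dB
∠H = 11.31° − 90.00° = -78.69°

65.5 dB, -78.7°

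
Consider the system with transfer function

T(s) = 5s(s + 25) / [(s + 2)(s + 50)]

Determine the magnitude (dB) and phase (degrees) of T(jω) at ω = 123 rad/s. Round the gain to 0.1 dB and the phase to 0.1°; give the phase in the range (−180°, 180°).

13.5 dB, 11.6°

At s = jω = j123:
zero (s+25): 25 + j123 → |·| = √(25²+123²) = √15754 ≈ 125.51, ∠ = arctan(123/25) ≈ 78.51°
zero at origin: s = j123 → |·| = 123, ∠ = 90.00°
pole (s+2): 2 + j123 → |·| = √(2²+123²) = √15133 ≈ 123.02, ∠ = arctan(123/2) ≈ 89.07°
pole (s+50): 50 + j123 → |·| = √(50²+123²) = √17629 ≈ 132.77, ∠ = arctan(123/50) ≈ 67.88°
|T| = 5 · 15438 / 16333 ≈ 4.726
Gain = 20 log₁₀(4.726) ≈ 13.49 dB
∠T = 168.51° − 156.95° = 11.56°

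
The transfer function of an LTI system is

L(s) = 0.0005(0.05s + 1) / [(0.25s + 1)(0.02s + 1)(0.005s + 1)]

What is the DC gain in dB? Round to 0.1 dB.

L(0) = 0.0005 · 1 / 1 = 0.0005
20 log₁₀(0.0005) ≈ -66.02 dB

-66.0 dB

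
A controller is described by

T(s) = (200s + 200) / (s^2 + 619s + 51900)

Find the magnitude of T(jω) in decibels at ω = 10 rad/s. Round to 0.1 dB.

Substitute s = j10:
Numerator: 200(j10) + 200 = 200 + j2000
Denominator: (j10)^2 + 619(j10) + 51900 = 51800 + j6190
|N| = √(200² + 2000²) ≈ 2010, ∠N ≈ 84.29°
|D| = √(51800² + 6190²) ≈ 52169, ∠D ≈ 6.81°
|T| = 2010 / 52169 ≈ 0.038529
Gain = 20 log₁₀(0.038529) ≈ -28.28 dB

-28.3 dB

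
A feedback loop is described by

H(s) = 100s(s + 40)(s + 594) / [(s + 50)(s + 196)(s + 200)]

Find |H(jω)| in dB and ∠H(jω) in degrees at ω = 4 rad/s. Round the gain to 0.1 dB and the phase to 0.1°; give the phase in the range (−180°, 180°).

13.7 dB, 89.2°

At s = jω = j4:
zero (s+40): 40 + j4 → |·| = √(40²+4²) = √1616 ≈ 40.2, ∠ = arctan(4/40) ≈ 5.71°
zero (s+594): 594 + j4 → |·| = √(594²+4²) = √352852 ≈ 594.01, ∠ = arctan(4/594) ≈ 0.39°
zero at origin: s = j4 → |·| = 4, ∠ = 90.00°
pole (s+50): 50 + j4 → |·| = √(50²+4²) = √2516 ≈ 50.16, ∠ = arctan(4/50) ≈ 4.57°
pole (s+196): 196 + j4 → |·| = √(196²+4²) = √38432 ≈ 196.04, ∠ = arctan(4/196) ≈ 1.17°
pole (s+200): 200 + j4 → |·| = √(200²+4²) = √40016 ≈ 200.04, ∠ = arctan(4/200) ≈ 1.15°
|H| = 100 · 95517 / 1.9671e+06 ≈ 4.8557
Gain = 20 log₁₀(4.8557) ≈ 13.73 dB
∠H = 96.10° − 6.89° = 89.21°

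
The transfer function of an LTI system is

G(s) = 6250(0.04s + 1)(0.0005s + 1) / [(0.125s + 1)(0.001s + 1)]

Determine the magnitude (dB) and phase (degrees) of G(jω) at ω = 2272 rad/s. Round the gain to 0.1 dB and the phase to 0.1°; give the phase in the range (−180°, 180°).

61.7 dB, -18.0°

At ω = 2272 rad/s:
zero (1 + j2272·0.04) = 1 + j90.88 → |·| ≈ 90.886, ∠ ≈ 89.37°
zero (1 + j2272·0.0005) = 1 + j1.136 → |·| ≈ 1.5134, ∠ ≈ 48.64°
pole (1 + j2272·0.125) = 1 + j284 → |·| ≈ 284, ∠ ≈ 89.80°
pole (1 + j2272·0.001) = 1 + j2.272 → |·| ≈ 2.4823, ∠ ≈ 66.24°
|G| = 6250 · 90.886 · 1.5134 / (284 · 2.4823) ≈ 1219.4
Gain = 20 log₁₀(1219.4) ≈ 61.72 dB
∠G = (89.37° + 48.64°) − (89.80° + 66.24°) = -18.03°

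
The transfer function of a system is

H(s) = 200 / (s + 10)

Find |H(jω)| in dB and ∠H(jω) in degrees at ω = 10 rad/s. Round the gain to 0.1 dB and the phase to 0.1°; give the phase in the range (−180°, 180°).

23.0 dB, -45.0°

At s = jω = j10:
pole (s+10): 10 + j10 → |·| = √(10²+10²) = √200 ≈ 14.142, ∠ = arctan(10/10) ≈ 45.00°
|H| = 200 / 14.142 ≈ 14.142
Gain = 20 log₁₀(14.142) ≈ 23.01 dB
∠H = 0.00° − 45.00° = -45.00°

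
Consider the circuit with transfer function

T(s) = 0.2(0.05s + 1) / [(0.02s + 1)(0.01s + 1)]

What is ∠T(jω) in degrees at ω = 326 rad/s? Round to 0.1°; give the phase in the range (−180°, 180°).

At ω = 326 rad/s:
zero (1 + j326·0.05) = 1 + j16.3 → |·| ≈ 16.331, ∠ ≈ 86.49°
pole (1 + j326·0.02) = 1 + j6.52 → |·| ≈ 6.5962, ∠ ≈ 81.28°
pole (1 + j326·0.01) = 1 + j3.26 → |·| ≈ 3.4099, ∠ ≈ 72.95°
∠T = (86.49°) − (81.28° + 72.95°) = -67.74°

-67.7°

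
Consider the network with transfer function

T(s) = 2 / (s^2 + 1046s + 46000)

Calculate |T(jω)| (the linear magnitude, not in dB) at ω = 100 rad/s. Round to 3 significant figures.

1.81e-05

Substitute s = j100:
Numerator: 2 = 2 + j0
Denominator: (j100)^2 + 1046(j100) + 46000 = 36000 + j104600
|N| = √(2² + 0²) ≈ 2, ∠N ≈ 0.00°
|D| = √(36000² + 104600²) ≈ 1.1062e+05, ∠D ≈ 71.01°
|T| = 2 / 1.1062e+05 ≈ 1.808e-05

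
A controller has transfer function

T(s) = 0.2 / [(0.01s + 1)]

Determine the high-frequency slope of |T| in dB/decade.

-20 dB/decade

Each pole contributes −20 dB/decade at high frequency; each zero contributes +20 dB/decade.
Net: 0 zero(s) − 1 pole(s) → -20 dB/decade.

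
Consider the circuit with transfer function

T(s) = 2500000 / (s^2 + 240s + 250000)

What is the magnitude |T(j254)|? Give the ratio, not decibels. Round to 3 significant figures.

At s = jω = j254:
quadratic: (j254)² + 240·j254 + 250000 = 185484 + j60960 → |·| ≈ 1.9524e+05, ∠ ≈ 18.19°
|T| = 2500000 / 1.9524e+05 ≈ 12.805

12.8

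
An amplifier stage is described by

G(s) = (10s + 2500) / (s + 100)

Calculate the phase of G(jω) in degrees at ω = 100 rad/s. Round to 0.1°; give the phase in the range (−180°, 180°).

-23.2°

Substitute s = j100:
Numerator: 10(j100) + 2500 = 2500 + j1000
Denominator: (j100) + 100 = 100 + j100
|N| = √(2500² + 1000²) ≈ 2692.6, ∠N ≈ 21.80°
|D| = √(100² + 100²) ≈ 141.42, ∠D ≈ 45.00°
∠G = 21.80° − 45.00° = -23.20°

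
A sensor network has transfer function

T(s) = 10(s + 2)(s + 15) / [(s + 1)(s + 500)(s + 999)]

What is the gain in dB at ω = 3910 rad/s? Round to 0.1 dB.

At s = jω = j3910:
zero (s+2): 2 + j3910 → |·| = √(2²+3910²) = √15288104 ≈ 3910, ∠ = arctan(3910/2) ≈ 89.97°
zero (s+15): 15 + j3910 → |·| = √(15²+3910²) = √15288325 ≈ 3910, ∠ = arctan(3910/15) ≈ 89.78°
pole (s+1): 1 + j3910 → |·| = √(1²+3910²) = √15288101 ≈ 3910, ∠ = arctan(3910/1) ≈ 89.99°
pole (s+500): 500 + j3910 → |·| = √(500²+3910²) = √15538100 ≈ 3941.8, ∠ = arctan(3910/500) ≈ 82.71°
pole (s+999): 999 + j3910 → |·| = √(999²+3910²) = √16286101 ≈ 4035.6, ∠ = arctan(3910/999) ≈ 75.67°
|T| = 10 · 1.5288e+07 / 6.2198e+10 ≈ 0.002458
Gain = 20 log₁₀(0.002458) ≈ -52.19 dB

-52.2 dB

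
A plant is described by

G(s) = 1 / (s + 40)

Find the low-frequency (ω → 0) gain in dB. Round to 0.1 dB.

-32.0 dB

G(0) = 1 / (40) = 0.025
20 log₁₀(0.025) ≈ -32.04 dB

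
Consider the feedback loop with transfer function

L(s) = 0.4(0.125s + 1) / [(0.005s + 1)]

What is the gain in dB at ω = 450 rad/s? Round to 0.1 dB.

At ω = 450 rad/s:
zero (1 + j450·0.125) = 1 + j56.25 → |·| ≈ 56.259, ∠ ≈ 88.98°
pole (1 + j450·0.005) = 1 + j2.25 → |·| ≈ 2.4622, ∠ ≈ 66.04°
|L| = 0.4 · 56.259 / (2.4622) ≈ 9.1396
Gain = 20 log₁₀(9.1396) ≈ 19.22 dB

19.2 dB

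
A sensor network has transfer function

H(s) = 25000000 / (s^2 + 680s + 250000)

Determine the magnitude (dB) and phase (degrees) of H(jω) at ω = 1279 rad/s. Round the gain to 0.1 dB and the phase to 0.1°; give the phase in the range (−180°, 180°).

At s = jω = j1279:
quadratic: (j1279)² + 680·j1279 + 250000 = -1385841 + j869720 → |·| ≈ 1.6361e+06, ∠ ≈ 147.89°
|H| = 25000000 / 1.6361e+06 ≈ 15.28
Gain = 20 log₁₀(15.28) ≈ 23.68 dB
∠H = 0.00° − 147.89° = -147.89°

23.7 dB, -147.9°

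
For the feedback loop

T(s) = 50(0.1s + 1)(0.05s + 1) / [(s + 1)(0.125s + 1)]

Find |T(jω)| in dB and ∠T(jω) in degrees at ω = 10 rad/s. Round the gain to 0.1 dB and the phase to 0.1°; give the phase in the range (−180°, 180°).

At ω = 10 rad/s:
zero (1 + j10·0.1) = 1 + j1 → |·| ≈ 1.4142, ∠ ≈ 45.00°
zero (1 + j10·0.05) = 1 + j0.5 → |·| ≈ 1.118, ∠ ≈ 26.57°
pole (1 + j10·1) = 1 + j10 → |·| ≈ 10.05, ∠ ≈ 84.29°
pole (1 + j10·0.125) = 1 + j1.25 → |·| ≈ 1.6008, ∠ ≈ 51.34°
|T| = 50 · 1.4142 · 1.118 / (10.05 · 1.6008) ≈ 4.9138
Gain = 20 log₁₀(4.9138) ≈ 13.83 dB
∠T = (45.00° + 26.57°) − (84.29° + 51.34°) = -64.06°

13.8 dB, -64.1°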